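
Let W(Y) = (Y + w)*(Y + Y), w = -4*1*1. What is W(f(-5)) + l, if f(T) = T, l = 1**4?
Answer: 91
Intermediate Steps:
l = 1
w = -4 (w = -4*1 = -4)
W(Y) = 2*Y*(-4 + Y) (W(Y) = (Y - 4)*(Y + Y) = (-4 + Y)*(2*Y) = 2*Y*(-4 + Y))
W(f(-5)) + l = 2*(-5)*(-4 - 5) + 1 = 2*(-5)*(-9) + 1 = 90 + 1 = 91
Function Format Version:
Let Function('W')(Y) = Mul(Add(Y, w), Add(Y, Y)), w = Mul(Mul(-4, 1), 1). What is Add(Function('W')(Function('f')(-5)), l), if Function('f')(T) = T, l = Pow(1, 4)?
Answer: 91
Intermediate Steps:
l = 1
w = -4 (w = Mul(-4, 1) = -4)
Function('W')(Y) = Mul(2, Y, Add(-4, Y)) (Function('W')(Y) = Mul(Add(Y, -4), Add(Y, Y)) = Mul(Add(-4, Y), Mul(2, Y)) = Mul(2, Y, Add(-4, Y)))
Add(Function('W')(Function('f')(-5)), l) = Add(Mul(2, -5, Add(-4, -5)), 1) = Add(Mul(2, -5, -9), 1) = Add(90, 1) = 91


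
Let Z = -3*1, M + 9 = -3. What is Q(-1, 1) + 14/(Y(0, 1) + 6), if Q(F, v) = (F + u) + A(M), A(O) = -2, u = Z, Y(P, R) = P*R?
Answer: -11/3 ≈ -3.6667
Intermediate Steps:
M = -12 (M = -9 - 3 = -12)
Z = -3
u = -3
Q(F, v) = -5 + F (Q(F, v) = (F - 3) - 2 = (-3 + F) - 2 = -5 + F)
Q(-1, 1) + 14/(Y(0, 1) + 6) = (-5 - 1) + 14/(0*1 + 6) = -6 + 14/(0 + 6) = -6 + 14/6 = -6 + (⅙)*14 = -6 + 7/3 = -11/3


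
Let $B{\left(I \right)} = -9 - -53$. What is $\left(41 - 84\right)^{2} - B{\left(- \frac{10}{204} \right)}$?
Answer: $1805$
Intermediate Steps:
$B{\left(I \right)} = 44$ ($B{\left(I \right)} = -9 + 53 = 44$)
$\left(41 - 84\right)^{2} - B{\left(- \frac{10}{204} \right)} = \left(41 - 84\right)^{2} - 44 = \left(-43\right)^{2} - 44 = 1849 - 44 = 1805$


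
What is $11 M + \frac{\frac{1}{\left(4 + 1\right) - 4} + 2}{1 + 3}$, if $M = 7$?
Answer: $\frac{311}{4} \approx 77.75$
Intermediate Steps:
$11 M + \frac{\frac{1}{\left(4 + 1\right) - 4} + 2}{1 + 3} = 11 \cdot 7 + \frac{\frac{1}{\left(4 + 1\right) - 4} + 2}{1 + 3} = 77 + \frac{\frac{1}{5 - 4} + 2}{4} = 77 + \left(1^{-1} + 2\right) \frac{1}{4} = 77 + \left(1 + 2\right) \frac{1}{4} = 77 + 3 \cdot \frac{1}{4} = 77 + \frac{3}{4} = \frac{311}{4}$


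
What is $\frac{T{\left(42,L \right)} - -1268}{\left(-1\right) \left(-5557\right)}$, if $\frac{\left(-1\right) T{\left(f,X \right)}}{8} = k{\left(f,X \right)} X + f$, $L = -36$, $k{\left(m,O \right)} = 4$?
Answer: $\frac{2084}{5557} \approx 0.37502$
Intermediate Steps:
$T{\left(f,X \right)} = - 32 X - 8 f$ ($T{\left(f,X \right)} = - 8 \left(4 X + f\right) = - 8 \left(f + 4 X\right) = - 32 X - 8 f$)
$\frac{T{\left(42,L \right)} - -1268}{\left(-1\right) \left(-5557\right)} = \frac{\left(\left(-32\right) \left(-36\right) - 336\right) - -1268}{\left(-1\right) \left(-5557\right)} = \frac{\left(1152 - 336\right) + 1268}{5557} = \left(816 + 1268\right) \frac{1}{5557} = 2084 \cdot \frac{1}{5557} = \frac{2084}{5557}$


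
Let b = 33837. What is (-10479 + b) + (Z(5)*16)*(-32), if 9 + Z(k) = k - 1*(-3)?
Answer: 23870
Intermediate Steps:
Z(k) = -6 + k (Z(k) = -9 + (k - 1*(-3)) = -9 + (k + 3) = -9 + (3 + k) = -6 + k)
(-10479 + b) + (Z(5)*16)*(-32) = (-10479 + 33837) + ((-6 + 5)*16)*(-32) = 23358 - 1*16*(-32) = 23358 - 16*(-32) = 23358 + 512 = 23870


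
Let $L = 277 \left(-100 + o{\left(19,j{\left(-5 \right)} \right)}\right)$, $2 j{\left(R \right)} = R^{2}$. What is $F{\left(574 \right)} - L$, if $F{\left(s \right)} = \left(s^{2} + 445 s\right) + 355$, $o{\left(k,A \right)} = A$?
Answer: $\frac{1218997}{2} \approx 6.095 \cdot 10^{5}$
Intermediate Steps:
$j{\left(R \right)} = \frac{R^{2}}{2}$
$L = - \frac{48475}{2}$ ($L = 277 \left(-100 + \frac{\left(-5\right)^{2}}{2}\right) = 277 \left(-100 + \frac{1}{2} \cdot 25\right) = 277 \left(-100 + \frac{25}{2}\right) = 277 \left(- \frac{175}{2}\right) = - \frac{48475}{2} \approx -24238.0$)
$F{\left(s \right)} = 355 + s^{2} + 445 s$
$F{\left(574 \right)} - L = \left(355 + 574^{2} + 445 \cdot 574\right) - - \frac{48475}{2} = \left(355 + 329476 + 255430\right) + \frac{48475}{2} = 585261 + \frac{48475}{2} = \frac{1218997}{2}$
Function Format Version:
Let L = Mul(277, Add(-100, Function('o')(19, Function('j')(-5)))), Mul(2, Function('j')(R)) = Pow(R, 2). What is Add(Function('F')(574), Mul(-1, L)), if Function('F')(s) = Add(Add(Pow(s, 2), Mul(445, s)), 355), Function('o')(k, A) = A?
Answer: Rational(1218997, 2) ≈ 6.0950e+5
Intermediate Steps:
Function('j')(R) = Mul(Rational(1, 2), Pow(R, 2))
L = Rational(-48475, 2) (L = Mul(277, Add(-100, Mul(Rational(1, 2), Pow(-5, 2)))) = Mul(277, Add(-100, Mul(Rational(1, 2), 25))) = Mul(277, Add(-100, Rational(25, 2))) = Mul(277, Rational(-175, 2)) = Rational(-48475, 2) ≈ -24238.)
Function('F')(s) = Add(355, Pow(s, 2), Mul(445, s))
Add(Function('F')(574), Mul(-1, L)) = Add(Add(355, Pow(574, 2), Mul(445, 574)), Mul(-1, Rational(-48475, 2))) = Add(Add(355, 329476, 255430), Rational(48475, 2)) = Add(585261, Rational(48475, 2)) = Rational(1218997, 2)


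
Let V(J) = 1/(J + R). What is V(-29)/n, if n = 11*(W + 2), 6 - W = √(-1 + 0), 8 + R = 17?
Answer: -2/3575 - I/14300 ≈ -0.00055944 - 6.993e-5*I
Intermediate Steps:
R = 9 (R = -8 + 17 = 9)
W = 6 - I (W = 6 - √(-1 + 0) = 6 - √(-1) = 6 - I ≈ 6.0 - 1.0*I)
V(J) = 1/(9 + J) (V(J) = 1/(J + 9) = 1/(9 + J))
n = 88 - 11*I (n = 11*((6 - I) + 2) = 11*(8 - I) = 88 - 11*I ≈ 88.0 - 11.0*I)
V(-29)/n = 1/((9 - 29)*(88 - 11*I)) = ((88 + 11*I)/7865)/(-20) = -(88 + 11*I)/157300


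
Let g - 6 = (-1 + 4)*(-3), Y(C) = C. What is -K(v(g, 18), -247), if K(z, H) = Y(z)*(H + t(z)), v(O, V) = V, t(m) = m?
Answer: 4122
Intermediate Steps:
g = -3 (g = 6 + (-1 + 4)*(-3) = 6 + 3*(-3) = 6 - 9 = -3)
K(z, H) = z*(H + z)
-K(v(g, 18), -247) = -18*(-247 + 18) = -18*(-229) = -1*(-4122) = 4122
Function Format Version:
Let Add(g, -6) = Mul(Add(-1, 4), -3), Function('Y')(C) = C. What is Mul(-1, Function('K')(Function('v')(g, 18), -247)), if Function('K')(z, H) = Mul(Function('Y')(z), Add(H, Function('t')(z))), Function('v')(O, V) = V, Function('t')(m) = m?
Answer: 4122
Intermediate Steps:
g = -3 (g = Add(6, Mul(Add(-1, 4), -3)) = Add(6, Mul(3, -3)) = Add(6, -9) = -3)
Function('K')(z, H) = Mul(z, Add(H, z))
Mul(-1, Function('K')(Function('v')(g, 18), -247)) = Mul(-1, Mul(18, Add(-247, 18))) = Mul(-1, Mul(18, -229)) = Mul(-1, -4122) = 4122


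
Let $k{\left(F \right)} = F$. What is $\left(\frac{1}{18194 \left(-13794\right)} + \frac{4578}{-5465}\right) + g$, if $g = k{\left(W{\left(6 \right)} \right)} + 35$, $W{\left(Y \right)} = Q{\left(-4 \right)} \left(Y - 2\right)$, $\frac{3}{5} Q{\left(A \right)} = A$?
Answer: $\frac{3426856988409}{457180105580} \approx 7.4956$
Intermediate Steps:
$Q{\left(A \right)} = \frac{5 A}{3}$
$W{\left(Y \right)} = \frac{40}{3} - \frac{20 Y}{3}$ ($W{\left(Y \right)} = \frac{5}{3} \left(-4\right) \left(Y - 2\right) = - \frac{20 \left(-2 + Y\right)}{3} = \frac{40}{3} - \frac{20 Y}{3}$)
$g = \frac{25}{3}$ ($g = \left(\frac{40}{3} - 40\right) + 35 = - \frac{80}{3} + 35 = \frac{25}{3} \approx 8.3333$)
$\left(\frac{1}{18194 \left(-13794\right)} + \frac{4578}{-5465}\right) + g = \left(\frac{1}{18194 \left(-13794\right)} + \frac{4578}{-5465}\right) + \frac{25}{3} = \left(\frac{1}{18194} \left(- \frac{1}{13794}\right) + 4578 \left(- \frac{1}{5465}\right)\right) + \frac{25}{3} = \left(- \frac{1}{250968036} - \frac{4578}{5465}\right) + \frac{25}{3} = - \frac{1148931674273}{1371540316740} + \frac{25}{3} = \frac{3426856988409}{457180105580}$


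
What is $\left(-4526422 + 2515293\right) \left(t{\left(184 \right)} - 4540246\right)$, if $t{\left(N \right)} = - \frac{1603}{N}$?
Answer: $\frac{1680110977022843}{184} \approx 9.131 \cdot 10^{12}$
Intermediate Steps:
$\left(-4526422 + 2515293\right) \left(t{\left(184 \right)} - 4540246\right) = \left(-4526422 + 2515293\right) \left(- \frac{1603}{184} - 4540246\right) = - 2011129 \left(\left(-1603\right) \frac{1}{184} - 4540246\right) = - 2011129 \left(- \frac{1603}{184} - 4540246\right) = \left(-2011129\right) \left(- \frac{835406867}{184}\right) = \frac{1680110977022843}{184}$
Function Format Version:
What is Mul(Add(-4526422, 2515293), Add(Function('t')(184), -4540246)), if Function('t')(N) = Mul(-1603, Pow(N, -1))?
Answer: Rational(1680110977022843, 184) ≈ 9.1310e+12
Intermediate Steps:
Mul(Add(-4526422, 2515293), Add(Function('t')(184), -4540246)) = Mul(Add(-4526422, 2515293), Add(Mul(-1603, Pow(184, -1)), -4540246)) = Mul(-2011129, Add(Mul(-1603, Rational(1, 184)), -4540246)) = Mul(-2011129, Add(Rational(-1603, 184), -4540246)) = Mul(-2011129, Rational(-835406867, 184)) = Rational(1680110977022843, 184)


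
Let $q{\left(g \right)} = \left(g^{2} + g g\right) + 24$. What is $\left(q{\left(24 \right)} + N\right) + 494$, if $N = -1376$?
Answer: $294$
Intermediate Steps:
$q{\left(g \right)} = 24 + 2 g^{2}$ ($q{\left(g \right)} = \left(g^{2} + g^{2}\right) + 24 = 2 g^{2} + 24 = 24 + 2 g^{2}$)
$\left(q{\left(24 \right)} + N\right) + 494 = \left(\left(24 + 2 \cdot 24^{2}\right) - 1376\right) + 494 = \left(\left(24 + 2 \cdot 576\right) - 1376\right) + 494 = \left(\left(24 + 1152\right) - 1376\right) + 494 = \left(1176 - 1376\right) + 494 = -200 + 494 = 294$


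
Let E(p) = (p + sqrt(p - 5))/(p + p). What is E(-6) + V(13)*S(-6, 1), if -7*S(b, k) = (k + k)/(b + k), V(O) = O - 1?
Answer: 83/70 - I*sqrt(11)/12 ≈ 1.1857 - 0.27639*I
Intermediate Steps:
V(O) = -1 + O
E(p) = (p + sqrt(-5 + p))/(2*p) (E(p) = (p + sqrt(-5 + p))/((2*p)) = (p + sqrt(-5 + p))*(1/(2*p)) = (p + sqrt(-5 + p))/(2*p))
S(b, k) = -2*k/(7*(b + k)) (S(b, k) = -(k + k)/(7*(b + k)) = -2*k/(7*(b + k)))
E(-6) + V(13)*S(-6, 1) = (1/2)*(-6 + sqrt(-5 - 6))/(-6) + (-1 + 13)*(-2*1/(7*(-6) + 7*1)) = (1/2)*(-1/6)*(-6 + sqrt(-11)) + 12*(-2*1/(-42 + 7)) = (1/2)*(-1/6)*(-6 + I*sqrt(11)) + 12*(-2*1/(-35)) = (1/2 - I*sqrt(11)/12) + 12*(-2*1*(-1/35)) = (1/2 - I*sqrt(11)/12) + 12*(2/35) = (1/2 - I*sqrt(11)/12) + 24/35 = 83/70 - I*sqrt(11)/12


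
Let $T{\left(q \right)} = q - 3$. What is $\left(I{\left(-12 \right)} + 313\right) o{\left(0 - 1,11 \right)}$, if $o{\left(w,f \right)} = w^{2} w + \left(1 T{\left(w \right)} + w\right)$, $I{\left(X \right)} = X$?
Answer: $-1806$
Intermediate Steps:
$T{\left(q \right)} = -3 + q$ ($T{\left(q \right)} = q - 3 = -3 + q$)
$o{\left(w,f \right)} = -3 + w^{3} + 2 w$ ($o{\left(w,f \right)} = w^{2} w + \left(1 \left(-3 + w\right) + w\right) = w^{3} + \left(\left(-3 + w\right) + w\right) = w^{3} + \left(-3 + 2 w\right) = -3 + w^{3} + 2 w$)
$\left(I{\left(-12 \right)} + 313\right) o{\left(0 - 1,11 \right)} = \left(-12 + 313\right) \left(-3 + \left(0 - 1\right)^{3} + 2 \left(0 - 1\right)\right) = 301 \left(-3 + \left(-1\right)^{3} + 2 \left(-1\right)\right) = 301 \left(-3 - 1 - 2\right) = 301 \left(-6\right) = -1806$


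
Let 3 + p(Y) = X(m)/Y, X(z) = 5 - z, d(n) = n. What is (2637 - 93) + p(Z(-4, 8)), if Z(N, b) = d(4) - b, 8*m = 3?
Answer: 81275/32 ≈ 2539.8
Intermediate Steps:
m = 3/8 (m = (⅛)*3 = 3/8 ≈ 0.37500)
Z(N, b) = 4 - b
p(Y) = -3 + 37/(8*Y) (p(Y) = -3 + (5 - 1*3/8)/Y = -3 + (5 - 3/8)/Y = -3 + 37/(8*Y))
(2637 - 93) + p(Z(-4, 8)) = (2637 - 93) + (-3 + 37/(8*(4 - 1*8))) = 2544 + (-3 + 37/(8*(4 - 8))) = 2544 + (-3 + (37/8)/(-4)) = 2544 + (-3 + (37/8)*(-¼)) = 2544 + (-3 - 37/32) = 2544 - 133/32 = 81275/32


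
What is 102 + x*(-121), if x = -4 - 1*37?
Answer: 5063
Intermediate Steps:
x = -41 (x = -4 - 37 = -41)
102 + x*(-121) = 102 - 41*(-121) = 102 + 4961 = 5063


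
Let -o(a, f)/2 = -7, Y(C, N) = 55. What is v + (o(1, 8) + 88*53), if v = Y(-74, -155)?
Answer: 4733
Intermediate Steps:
o(a, f) = 14 (o(a, f) = -2*(-7) = 14)
v = 55
v + (o(1, 8) + 88*53) = 55 + (14 + 88*53) = 55 + (14 + 4664) = 55 + 4678 = 4733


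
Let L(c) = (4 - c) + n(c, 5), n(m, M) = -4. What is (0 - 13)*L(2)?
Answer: 26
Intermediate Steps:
L(c) = -c (L(c) = (4 - c) - 4 = -c)
(0 - 13)*L(2) = (0 - 13)*(-1*2) = -13*(-2) = 26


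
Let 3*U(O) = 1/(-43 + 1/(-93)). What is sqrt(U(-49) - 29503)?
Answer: I*sqrt(1180120310)/200 ≈ 171.76*I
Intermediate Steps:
U(O) = -31/4000 (U(O) = 1/(3*(-43 + 1/(-93))) = 1/(3*(-43 - 1/93)) = 1/(3*(-4000/93)) = (1/3)*(-93/4000) = -31/4000)
sqrt(U(-49) - 29503) = sqrt(-31/4000 - 29503) = sqrt(-118012031/4000) = I*sqrt(1180120310)/200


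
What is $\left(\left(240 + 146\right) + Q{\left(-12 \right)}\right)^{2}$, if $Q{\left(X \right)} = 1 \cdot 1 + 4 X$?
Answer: $114921$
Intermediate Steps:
$Q{\left(X \right)} = 1 + 4 X$
$\left(\left(240 + 146\right) + Q{\left(-12 \right)}\right)^{2} = \left(\left(240 + 146\right) + \left(1 + 4 \left(-12\right)\right)\right)^{2} = \left(386 + \left(1 - 48\right)\right)^{2} = \left(386 - 47\right)^{2} = 339^{2} = 114921$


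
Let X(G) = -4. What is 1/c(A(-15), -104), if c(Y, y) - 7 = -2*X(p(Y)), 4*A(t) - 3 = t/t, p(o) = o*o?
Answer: 1/15 ≈ 0.066667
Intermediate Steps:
p(o) = o**2
A(t) = 1 (A(t) = 3/4 + (t/t)/4 = 3/4 + (1/4)*1 = 3/4 + 1/4 = 1)
c(Y, y) = 15 (c(Y, y) = 7 - 2*(-4) = 7 + 8 = 15)
1/c(A(-15), -104) = 1/15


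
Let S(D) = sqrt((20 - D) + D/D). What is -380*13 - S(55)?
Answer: -4940 - I*sqrt(34) ≈ -4940.0 - 5.831*I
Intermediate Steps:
S(D) = sqrt(21 - D) (S(D) = sqrt((20 - D) + 1) = sqrt(21 - D))
-380*13 - S(55) = -380*13 - sqrt(21 - 1*55) = -4940 - sqrt(21 - 55) = -4940 - sqrt(-34) = -4940 - I*sqrt(34)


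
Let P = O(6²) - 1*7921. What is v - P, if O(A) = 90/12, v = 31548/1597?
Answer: 25338815/3194 ≈ 7933.3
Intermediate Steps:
v = 31548/1597 (v = 31548*(1/1597) = 31548/1597 ≈ 19.755)
O(A) = 15/2 (O(A) = 90*(1/12) = 15/2)
P = -15827/2 (P = 15/2 - 1*7921 = 15/2 - 7921 = -15827/2 ≈ -7913.5)
v - P = 31548/1597 - 1*(-15827/2) = 31548/1597 + 15827/2 = 25338815/3194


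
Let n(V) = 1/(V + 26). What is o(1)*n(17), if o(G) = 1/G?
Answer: 1/43 ≈ 0.023256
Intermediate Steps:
n(V) = 1/(26 + V)
o(1)*n(17) = 1/(1*(26 + 17)) = 1/43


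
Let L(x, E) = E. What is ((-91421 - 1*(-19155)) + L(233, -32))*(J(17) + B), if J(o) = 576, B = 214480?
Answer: -15548118688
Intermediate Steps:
((-91421 - 1*(-19155)) + L(233, -32))*(J(17) + B) = ((-91421 - 1*(-19155)) - 32)*(576 + 214480) = ((-91421 + 19155) - 32)*215056 = (-72266 - 32)*215056 = -72298*215056 = -15548118688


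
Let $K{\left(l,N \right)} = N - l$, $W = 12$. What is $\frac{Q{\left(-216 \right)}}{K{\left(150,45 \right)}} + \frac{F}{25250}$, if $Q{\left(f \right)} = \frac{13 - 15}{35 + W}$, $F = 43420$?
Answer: $\frac{4286564}{2492175} \approx 1.72$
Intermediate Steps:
$Q{\left(f \right)} = - \frac{2}{47}$ ($Q{\left(f \right)} = \frac{13 - 15}{35 + 12} = - \frac{2}{47}$)
$\frac{Q{\left(-216 \right)}}{K{\left(150,45 \right)}} + \frac{F}{25250} = - \frac{2}{47 \left(45 - 150\right)} + \frac{43420}{25250} = - \frac{2}{47 \left(45 - 150\right)} + 43420 \cdot \frac{1}{25250} = - \frac{2}{47 \left(-105\right)} + \frac{4342}{2525} = \left(- \frac{2}{47}\right) \left(- \frac{1}{105}\right) + \frac{4342}{2525} = \frac{2}{4935} + \frac{4342}{2525} = \frac{4286564}{2492175}$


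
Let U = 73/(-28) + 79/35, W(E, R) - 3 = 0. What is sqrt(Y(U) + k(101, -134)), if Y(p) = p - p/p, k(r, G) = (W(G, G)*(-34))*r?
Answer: I*sqrt(1030335)/10 ≈ 101.51*I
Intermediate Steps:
W(E, R) = 3 (W(E, R) = 3 + 0 = 3)
U = -7/20 (U = 73*(-1/28) + 79*(1/35) = -73/28 + 79/35 = -7/20 ≈ -0.35000)
k(r, G) = -102*r (k(r, G) = (3*(-34))*r = -102*r)
Y(p) = -1 + p (Y(p) = p - 1*1 = p - 1 = -1 + p)
sqrt(Y(U) + k(101, -134)) = sqrt((-1 - 7/20) - 102*101) = sqrt(-27/20 - 10302) = sqrt(-206067/20) = I*sqrt(1030335)/10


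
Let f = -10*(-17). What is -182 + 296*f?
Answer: 50138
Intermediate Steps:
f = 170
-182 + 296*f = -182 + 296*170 = -182 + 50320 = 50138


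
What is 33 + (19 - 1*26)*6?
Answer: -9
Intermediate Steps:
33 + (19 - 1*26)*6 = 33 + (19 - 26)*6 = 33 - 7*6 = 33 - 42 = -9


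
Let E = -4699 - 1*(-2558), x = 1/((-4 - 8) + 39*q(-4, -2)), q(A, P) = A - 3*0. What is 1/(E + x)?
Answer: -168/359689 ≈ -0.00046707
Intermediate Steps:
q(A, P) = A (q(A, P) = A + 0 = A)
x = -1/168 (x = 1/((-4 - 8) + 39*(-4)) = 1/(-12 - 156) = 1/(-168) = -1/168 ≈ -0.0059524)
E = -2141 (E = -4699 + 2558 = -2141)
1/(E + x) = 1/(-2141 - 1/168) = 1/(-359689/168) = -168/359689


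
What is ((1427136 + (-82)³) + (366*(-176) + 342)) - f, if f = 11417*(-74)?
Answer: 1656552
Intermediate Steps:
f = -844858
((1427136 + (-82)³) + (366*(-176) + 342)) - f = ((1427136 + (-82)³) + (366*(-176) + 342)) - 1*(-844858) = ((1427136 - 551368) + (-64416 + 342)) + 844858 = (875768 - 64074) + 844858 = 811694 + 844858 = 1656552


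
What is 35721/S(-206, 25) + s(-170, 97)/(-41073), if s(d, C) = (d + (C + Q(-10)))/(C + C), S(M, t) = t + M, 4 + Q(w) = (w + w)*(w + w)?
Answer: -284630773265/1442237322 ≈ -197.35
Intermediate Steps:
Q(w) = -4 + 4*w**2 (Q(w) = -4 + (w + w)*(w + w) = -4 + (2*w)*(2*w) = -4 + 4*w**2)
S(M, t) = M + t
s(d, C) = (396 + C + d)/(2*C) (s(d, C) = (d + (C + (-4 + 4*(-10)**2)))/(C + C) = (d + (C + (-4 + 4*100)))/((2*C)) = (d + (C + (-4 + 400)))*(1/(2*C)) = (d + (C + 396))*(1/(2*C)) = (d + (396 + C))*(1/(2*C)) = (396 + C + d)*(1/(2*C)) = (396 + C + d)/(2*C))
35721/S(-206, 25) + s(-170, 97)/(-41073) = 35721/(-206 + 25) + ((1/2)*(396 + 97 - 170)/97)/(-41073) = 35721/(-181) + ((1/2)*(1/97)*323)*(-1/41073) = 35721*(-1/181) + (323/194)*(-1/41073) = -35721/181 - 323/7968162 = -284630773265/1442237322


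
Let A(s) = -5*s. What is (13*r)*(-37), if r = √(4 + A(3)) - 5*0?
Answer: -481*I*√11 ≈ -1595.3*I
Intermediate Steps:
r = I*√11 (r = √(4 - 5*3) - 5*0 = √(4 - 15) + 0 = √(-11) + 0 = I*√11 + 0 = I*√11 ≈ 3.3166*I)
(13*r)*(-37) = (13*(I*√11))*(-37) = (13*I*√11)*(-37) = -481*I*√11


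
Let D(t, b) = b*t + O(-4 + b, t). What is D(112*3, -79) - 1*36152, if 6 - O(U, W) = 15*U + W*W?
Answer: -174341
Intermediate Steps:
O(U, W) = 6 - W**2 - 15*U (O(U, W) = 6 - (15*U + W*W) = 6 - (15*U + W**2) = 6 - (W**2 + 15*U) = 6 + (-W**2 - 15*U) = 6 - W**2 - 15*U)
D(t, b) = 66 - t**2 - 15*b + b*t (D(t, b) = b*t + (6 - t**2 - 15*(-4 + b)) = b*t + (6 - t**2 + (60 - 15*b)) = b*t + (66 - t**2 - 15*b) = 66 - t**2 - 15*b + b*t)
D(112*3, -79) - 1*36152 = (66 - (112*3)**2 - 15*(-79) - 8848*3) - 1*36152 = (66 - 1*336**2 + 1185 - 79*336) - 36152 = (66 - 1*112896 + 1185 - 26544) - 36152 = (66 - 112896 + 1185 - 26544) - 36152 = -138189 - 36152 = -174341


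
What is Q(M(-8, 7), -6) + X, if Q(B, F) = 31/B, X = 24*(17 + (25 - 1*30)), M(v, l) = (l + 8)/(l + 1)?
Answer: 4568/15 ≈ 304.53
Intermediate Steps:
M(v, l) = (8 + l)/(1 + l)
X = 288 (X = 24*(17 + (25 - 30)) = 24*(17 - 5) = 24*12 = 288)
Q(M(-8, 7), -6) + X = 31/(((8 + 7)/(1 + 7))) + 288 = 31/((15/8)) + 288 = 31/(((⅛)*15)) + 288 = 31/(15/8) + 288 = 31*(8/15) + 288 = 248/15 + 288 = 4568/15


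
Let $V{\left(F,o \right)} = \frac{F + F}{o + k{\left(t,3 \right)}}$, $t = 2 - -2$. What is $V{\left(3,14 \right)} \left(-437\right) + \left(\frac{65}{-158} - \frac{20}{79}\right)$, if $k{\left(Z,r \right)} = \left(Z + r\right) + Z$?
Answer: $- \frac{416901}{3950} \approx -105.54$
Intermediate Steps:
$t = 4$ ($t = 2 + 2 = 4$)
$k{\left(Z,r \right)} = r + 2 Z$
$V{\left(F,o \right)} = \frac{2 F}{11 + o}$ ($V{\left(F,o \right)} = \frac{F + F}{o + \left(3 + 2 \cdot 4\right)} = \frac{2 F}{o + \left(3 + 8\right)} = \frac{2 F}{o + 11} = \frac{2 F}{11 + o}$)
$V{\left(3,14 \right)} \left(-437\right) + \left(\frac{65}{-158} - \frac{20}{79}\right) = 2 \cdot 3 \frac{1}{11 + 14} \left(-437\right) + \left(\frac{65}{-158} - \frac{20}{79}\right) = 2 \cdot 3 \cdot \frac{1}{25} \left(-437\right) + \left(65 \left(- \frac{1}{158}\right) - \frac{20}{79}\right) = 2 \cdot 3 \cdot \frac{1}{25} \left(-437\right) - \frac{105}{158} = \frac{6}{25} \left(-437\right) - \frac{105}{158} = - \frac{2622}{25} - \frac{105}{158} = - \frac{416901}{3950}$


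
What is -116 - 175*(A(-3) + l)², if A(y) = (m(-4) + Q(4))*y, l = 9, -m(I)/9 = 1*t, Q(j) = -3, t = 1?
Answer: -354491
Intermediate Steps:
m(I) = -9
A(y) = -12*y (A(y) = (-9 - 3)*y = -12*y)
-116 - 175*(A(-3) + l)² = -116 - 175*(-12*(-3) + 9)² = -116 - 175*(36 + 9)² = -116 - 175*45² = -116 - 175*2025 = -116 - 354375 = -354491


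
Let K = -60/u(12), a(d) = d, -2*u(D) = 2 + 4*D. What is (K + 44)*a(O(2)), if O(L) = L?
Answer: 464/5 ≈ 92.800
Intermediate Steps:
u(D) = -1 - 2*D (u(D) = -(2 + 4*D)/2 = -1 - 2*D)
K = 12/5 (K = -60/(-1 - 2*12) = -60/(-1 - 24) = -60/(-25) = -60*(-1/25) = 12/5 ≈ 2.4000)
(K + 44)*a(O(2)) = (12/5 + 44)*2 = (232/5)*2 = 464/5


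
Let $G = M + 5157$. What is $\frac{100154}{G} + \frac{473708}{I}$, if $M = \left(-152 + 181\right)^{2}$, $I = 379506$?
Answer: $\frac{537504533}{29951013} \approx 17.946$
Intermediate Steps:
$M = 841$ ($M = 29^{2} = 841$)
$G = 5998$ ($G = 841 + 5157 = 5998$)
$\frac{100154}{G} + \frac{473708}{I} = \frac{100154}{5998} + \frac{473708}{379506} = 100154 \cdot \frac{1}{5998} + 473708 \cdot \frac{1}{379506} = \frac{50077}{2999} + \frac{12466}{9987} = \frac{537504533}{29951013}$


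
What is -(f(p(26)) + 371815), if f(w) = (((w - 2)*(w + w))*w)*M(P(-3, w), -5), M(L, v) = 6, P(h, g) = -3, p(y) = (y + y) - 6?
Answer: -1489063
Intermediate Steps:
p(y) = -6 + 2*y (p(y) = 2*y - 6 = -6 + 2*y)
f(w) = 12*w**2*(-2 + w) (f(w) = (((w - 2)*(w + w))*w)*6 = (((-2 + w)*(2*w))*w)*6 = ((2*w*(-2 + w))*w)*6 = (2*w**2*(-2 + w))*6 = 12*w**2*(-2 + w))
-(f(p(26)) + 371815) = -(12*(-6 + 2*26)**2*(-2 + (-6 + 2*26)) + 371815) = -(12*(-6 + 52)**2*(-2 + (-6 + 52)) + 371815) = -(12*46**2*(-2 + 46) + 371815) = -(12*2116*44 + 371815) = -(1117248 + 371815) = -1*1489063 = -1489063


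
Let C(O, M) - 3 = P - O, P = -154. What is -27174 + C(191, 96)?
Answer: -27516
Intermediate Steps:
C(O, M) = -151 - O (C(O, M) = 3 + (-154 - O) = -151 - O)
-27174 + C(191, 96) = -27174 + (-151 - 1*191) = -27174 + (-151 - 191) = -27174 - 342 = -27516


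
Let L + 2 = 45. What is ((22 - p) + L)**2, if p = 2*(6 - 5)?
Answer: 3969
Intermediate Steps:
L = 43 (L = -2 + 45 = 43)
p = 2 (p = 2*1 = 2)
((22 - p) + L)**2 = ((22 - 1*2) + 43)**2 = ((22 - 2) + 43)**2 = (20 + 43)**2 = 63**2 = 3969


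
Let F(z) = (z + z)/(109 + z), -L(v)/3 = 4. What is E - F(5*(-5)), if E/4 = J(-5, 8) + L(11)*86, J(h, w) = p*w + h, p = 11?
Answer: -159407/42 ≈ -3795.4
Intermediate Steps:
J(h, w) = h + 11*w (J(h, w) = 11*w + h = h + 11*w)
L(v) = -12 (L(v) = -3*4 = -12)
F(z) = 2*z/(109 + z) (F(z) = (2*z)/(109 + z) = 2*z/(109 + z))
E = -3796 (E = 4*((-5 + 11*8) - 12*86) = 4*((-5 + 88) - 1032) = 4*(83 - 1032) = 4*(-949) = -3796)
E - F(5*(-5)) = -3796 - 2*5*(-5)/(109 + 5*(-5)) = -3796 - 2*(-25)/(109 - 25) = -3796 - 2*(-25)/84 = -3796 - 1*(-25/42) = -3796 + 25/42 = -159407/42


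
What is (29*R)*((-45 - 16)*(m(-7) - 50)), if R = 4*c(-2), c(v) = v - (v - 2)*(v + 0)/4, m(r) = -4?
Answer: -1528416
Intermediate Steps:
c(v) = v - v*(-2 + v)/4 (c(v) = v - (-2 + v)*v/4 = v - v*(-2 + v)/4)
R = -16 (R = 4*((¼)*(-2)*(6 - 1*(-2))) = 4*((¼)*(-2)*(6 + 2)) = 4*((¼)*(-2)*8) = 4*(-4) = -16)
(29*R)*((-45 - 16)*(m(-7) - 50)) = (29*(-16))*((-45 - 16)*(-4 - 50)) = -(-28304)*(-54) = -464*3294 = -1528416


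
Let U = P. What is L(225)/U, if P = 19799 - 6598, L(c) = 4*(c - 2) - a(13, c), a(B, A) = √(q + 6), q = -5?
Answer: 891/13201 ≈ 0.067495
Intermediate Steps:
a(B, A) = 1 (a(B, A) = √(-5 + 6) = √1 = 1)
L(c) = -9 + 4*c (L(c) = 4*(c - 2) - 1*1 = 4*(-2 + c) - 1 = (-8 + 4*c) - 1 = -9 + 4*c)
P = 13201
U = 13201
L(225)/U = (-9 + 4*225)/13201 = (-9 + 900)*(1/13201) = 891*(1/13201) = 891/13201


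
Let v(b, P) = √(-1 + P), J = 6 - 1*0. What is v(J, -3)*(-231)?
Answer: -462*I ≈ -462.0*I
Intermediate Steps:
J = 6 (J = 6 + 0 = 6)
v(J, -3)*(-231) = √(-1 - 3)*(-231) = √(-4)*(-231) = (2*I)*(-231) = -462*I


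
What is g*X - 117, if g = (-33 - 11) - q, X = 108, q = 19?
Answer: -6921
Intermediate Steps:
g = -63 (g = (-33 - 11) - 1*19 = -44 - 19 = -63)
g*X - 117 = -63*108 - 117 = -6804 - 117 = -6921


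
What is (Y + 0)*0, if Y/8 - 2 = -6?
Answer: 0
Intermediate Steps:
Y = -32 (Y = 16 + 8*(-6) = 16 - 48 = -32)
(Y + 0)*0 = (-32 + 0)*0 = -32*0 = 0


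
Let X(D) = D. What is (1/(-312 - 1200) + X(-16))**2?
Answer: 585301249/2286144 ≈ 256.02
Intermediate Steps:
(1/(-312 - 1200) + X(-16))**2 = (1/(-312 - 1200) - 16)**2 = (1/(-1512) - 16)**2 = (-1/1512 - 16)**2 = (-24193/1512)**2 = 585301249/2286144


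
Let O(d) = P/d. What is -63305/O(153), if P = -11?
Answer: 880515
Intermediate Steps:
O(d) = -11/d
-63305/O(153) = -63305/((-11/153)) = -63305/((-11*1/153)) = -63305/(-11/153) = -63305*(-153/11) = 880515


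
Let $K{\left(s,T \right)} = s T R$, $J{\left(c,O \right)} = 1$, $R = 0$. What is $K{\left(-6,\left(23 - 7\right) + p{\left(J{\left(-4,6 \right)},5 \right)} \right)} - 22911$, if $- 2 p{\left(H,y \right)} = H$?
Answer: $-22911$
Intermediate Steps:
$p{\left(H,y \right)} = - \frac{H}{2}$
$K{\left(s,T \right)} = 0$ ($K{\left(s,T \right)} = s T 0 = T s 0 = 0$)
$K{\left(-6,\left(23 - 7\right) + p{\left(J{\left(-4,6 \right)},5 \right)} \right)} - 22911 = 0 - 22911 = -22911$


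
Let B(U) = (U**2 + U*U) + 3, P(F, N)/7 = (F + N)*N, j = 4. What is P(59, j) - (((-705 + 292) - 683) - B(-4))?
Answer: 2895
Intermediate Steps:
P(F, N) = 7*N*(F + N) (P(F, N) = 7*((F + N)*N) = 7*(N*(F + N)) = 7*N*(F + N))
B(U) = 3 + 2*U**2 (B(U) = (U**2 + U**2) + 3 = 2*U**2 + 3 = 3 + 2*U**2)
P(59, j) - (((-705 + 292) - 683) - B(-4)) = 7*4*(59 + 4) - (((-705 + 292) - 683) - (3 + 2*(-4)**2)) = 7*4*63 - ((-413 - 683) - (3 + 2*16)) = 1764 - (-1096 - (3 + 32)) = 1764 - (-1096 - 1*35) = 1764 - (-1096 - 35) = 1764 - 1*(-1131) = 1764 + 1131 = 2895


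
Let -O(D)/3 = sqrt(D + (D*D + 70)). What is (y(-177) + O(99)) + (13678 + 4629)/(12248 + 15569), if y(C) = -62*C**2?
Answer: -54031666859/27817 - 3*sqrt(9970) ≈ -1.9427e+6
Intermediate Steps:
O(D) = -3*sqrt(70 + D + D**2) (O(D) = -3*sqrt(D + (D*D + 70)) = -3*sqrt(D + (D**2 + 70)) = -3*sqrt(D + (70 + D**2)) = -3*sqrt(70 + D + D**2))
(y(-177) + O(99)) + (13678 + 4629)/(12248 + 15569) = (-62*(-177)**2 - 3*sqrt(70 + 99 + 99**2)) + (13678 + 4629)/(12248 + 15569) = (-62*31329 - 3*sqrt(70 + 99 + 9801)) + 18307/27817 = (-1942398 - 3*sqrt(9970)) + 18307*(1/27817) = (-1942398 - 3*sqrt(9970)) + 18307/27817 = -54031666859/27817 - 3*sqrt(9970)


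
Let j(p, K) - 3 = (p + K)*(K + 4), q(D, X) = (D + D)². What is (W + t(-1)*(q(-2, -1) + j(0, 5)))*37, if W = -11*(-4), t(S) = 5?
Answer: 13468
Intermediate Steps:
q(D, X) = 4*D² (q(D, X) = (2*D)² = 4*D²)
W = 44
j(p, K) = 3 + (4 + K)*(K + p) (j(p, K) = 3 + (p + K)*(K + 4) = 3 + (K + p)*(4 + K) = 3 + (4 + K)*(K + p))
(W + t(-1)*(q(-2, -1) + j(0, 5)))*37 = (44 + 5*(4*(-2)² + (3 + 5² + 4*5 + 4*0 + 5*0)))*37 = (44 + 5*(4*4 + (3 + 25 + 20 + 0 + 0)))*37 = (44 + 5*(16 + 48))*37 = (44 + 5*64)*37 = (44 + 320)*37 = 364*37 = 13468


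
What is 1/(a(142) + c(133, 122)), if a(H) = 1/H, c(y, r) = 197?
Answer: 142/27975 ≈ 0.0050760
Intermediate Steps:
1/(a(142) + c(133, 122)) = 1/(1/142 + 197) = 1/(27975/142) = 142/27975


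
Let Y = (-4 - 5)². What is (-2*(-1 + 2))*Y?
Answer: -162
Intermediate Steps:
Y = 81 (Y = (-9)² = 81)
(-2*(-1 + 2))*Y = -2*(-1 + 2)*81 = -2*1*81 = -2*81 = -162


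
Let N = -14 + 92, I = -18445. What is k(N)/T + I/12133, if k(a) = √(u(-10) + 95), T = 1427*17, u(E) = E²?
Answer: -18445/12133 + √195/24259 ≈ -1.5197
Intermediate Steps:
N = 78
T = 24259
k(a) = √195 (k(a) = √((-10)² + 95) = √(100 + 95) = √195)
k(N)/T + I/12133 = √195/24259 - 18445/12133 = -18445/12133 + √195/24259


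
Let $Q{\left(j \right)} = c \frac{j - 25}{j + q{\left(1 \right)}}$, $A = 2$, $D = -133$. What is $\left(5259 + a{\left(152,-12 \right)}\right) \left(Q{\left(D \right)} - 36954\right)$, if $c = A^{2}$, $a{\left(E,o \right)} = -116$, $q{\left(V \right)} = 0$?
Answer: $- \frac{25273987750}{133} \approx -1.9003 \cdot 10^{8}$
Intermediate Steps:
$c = 4$ ($c = 2^{2} = 4$)
$Q{\left(j \right)} = \frac{4 \left(-25 + j\right)}{j}$ ($Q{\left(j \right)} = 4 \frac{j - 25}{j + 0} = 4 \frac{-25 + j}{j} = \frac{4 \left(-25 + j\right)}{j}$)
$\left(5259 + a{\left(152,-12 \right)}\right) \left(Q{\left(D \right)} - 36954\right) = \left(5259 - 116\right) \left(\left(4 - \frac{100}{-133}\right) - 36954\right) = 5143 \left(\left(4 - - \frac{100}{133}\right) - 36954\right) = 5143 \left(\left(4 + \frac{100}{133}\right) - 36954\right) = 5143 \left(\frac{632}{133} - 36954\right) = 5143 \left(- \frac{4914250}{133}\right) = - \frac{25273987750}{133}$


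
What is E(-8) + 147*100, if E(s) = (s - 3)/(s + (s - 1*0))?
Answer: 235211/16 ≈ 14701.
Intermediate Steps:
E(s) = (-3 + s)/(2*s) (E(s) = (-3 + s)/(s + (s + 0)) = (-3 + s)/(s + s) = (-3 + s)/((2*s)) = (-3 + s)*(1/(2*s)) = (-3 + s)/(2*s))
E(-8) + 147*100 = (½)*(-3 - 8)/(-8) + 147*100 = (½)*(-⅛)*(-11) + 14700 = 11/16 + 14700 = 235211/16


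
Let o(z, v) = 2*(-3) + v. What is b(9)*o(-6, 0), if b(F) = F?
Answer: -54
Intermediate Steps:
o(z, v) = -6 + v
b(9)*o(-6, 0) = 9*(-6 + 0) = 9*(-6) = -54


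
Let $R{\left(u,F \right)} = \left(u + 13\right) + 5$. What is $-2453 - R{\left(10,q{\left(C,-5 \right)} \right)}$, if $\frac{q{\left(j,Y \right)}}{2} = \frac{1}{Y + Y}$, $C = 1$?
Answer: $-2481$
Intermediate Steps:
$q{\left(j,Y \right)} = \frac{1}{Y}$ ($q{\left(j,Y \right)} = \frac{2}{Y + Y} = \frac{2}{2 Y} = 2 \frac{1}{2 Y} = \frac{1}{Y}$)
$R{\left(u,F \right)} = 18 + u$ ($R{\left(u,F \right)} = \left(13 + u\right) + 5 = 18 + u$)
$-2453 - R{\left(10,q{\left(C,-5 \right)} \right)} = -2453 - \left(18 + 10\right) = -2453 - 28 = -2481$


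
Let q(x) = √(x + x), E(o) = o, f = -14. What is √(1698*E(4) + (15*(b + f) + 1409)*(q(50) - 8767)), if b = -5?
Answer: 2*I*√2459019 ≈ 3136.3*I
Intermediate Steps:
q(x) = √2*√x (q(x) = √(2*x) = √2*√x)
√(1698*E(4) + (15*(b + f) + 1409)*(q(50) - 8767)) = √(1698*4 + (15*(-5 - 14) + 1409)*(√2*√50 - 8767)) = √(6792 + (15*(-19) + 1409)*(√2*(5*√2) - 8767)) = √(6792 + (-285 + 1409)*(10 - 8767)) = √(6792 + 1124*(-8757)) = √(6792 - 9842868) = √(-9836076) = 2*I*√2459019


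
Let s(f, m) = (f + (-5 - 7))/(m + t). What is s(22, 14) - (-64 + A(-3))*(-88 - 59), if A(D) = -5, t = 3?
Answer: -172421/17 ≈ -10142.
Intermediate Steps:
s(f, m) = (-12 + f)/(3 + m) (s(f, m) = (f + (-5 - 7))/(m + 3) = (f - 12)/(3 + m) = (-12 + f)/(3 + m))
s(22, 14) - (-64 + A(-3))*(-88 - 59) = (-12 + 22)/(3 + 14) - (-64 - 5)*(-88 - 59) = 10/17 - (-69)*(-147) = (1/17)*10 - 1*10143 = 10/17 - 10143 = -172421/17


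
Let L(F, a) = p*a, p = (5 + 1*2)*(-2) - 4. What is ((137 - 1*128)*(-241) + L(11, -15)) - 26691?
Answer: -28590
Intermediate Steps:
p = -18 (p = (5 + 2)*(-2) - 4 = 7*(-2) - 4 = -14 - 4 = -18)
L(F, a) = -18*a
((137 - 1*128)*(-241) + L(11, -15)) - 26691 = ((137 - 1*128)*(-241) - 18*(-15)) - 26691 = ((137 - 128)*(-241) + 270) - 26691 = (9*(-241) + 270) - 26691 = (-2169 + 270) - 26691 = -1899 - 26691 = -28590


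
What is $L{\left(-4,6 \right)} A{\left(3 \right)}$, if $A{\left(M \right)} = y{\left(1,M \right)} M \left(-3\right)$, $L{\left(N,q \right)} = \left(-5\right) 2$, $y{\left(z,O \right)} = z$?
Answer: $90$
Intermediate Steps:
$L{\left(N,q \right)} = -10$
$A{\left(M \right)} = - 3 M$ ($A{\left(M \right)} = 1 M \left(-3\right) = M \left(-3\right) = - 3 M$)
$L{\left(-4,6 \right)} A{\left(3 \right)} = - 10 \left(\left(-3\right) 3\right) = \left(-10\right) \left(-9\right) = 90$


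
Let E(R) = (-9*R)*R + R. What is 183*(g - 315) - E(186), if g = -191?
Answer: 218580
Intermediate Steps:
E(R) = R - 9*R² (E(R) = -9*R² + R = R - 9*R²)
183*(g - 315) - E(186) = 183*(-191 - 315) - 186*(1 - 9*186) = 183*(-506) - 186*(1 - 1674) = -92598 - 186*(-1673) = -92598 - 1*(-311178) = -92598 + 311178 = 218580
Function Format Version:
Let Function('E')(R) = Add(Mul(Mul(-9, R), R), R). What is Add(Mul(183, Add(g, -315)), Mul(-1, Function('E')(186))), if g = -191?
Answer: 218580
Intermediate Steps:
Function('E')(R) = Add(R, Mul(-9, Pow(R, 2))) (Function('E')(R) = Add(Mul(-9, Pow(R, 2)), R) = Add(R, Mul(-9, Pow(R, 2))))
Add(Mul(183, Add(g, -315)), Mul(-1, Function('E')(186))) = Add(Mul(183, Add(-191, -315)), Mul(-1, Mul(186, Add(1, Mul(-9, 186))))) = Add(Mul(183, -506), Mul(-1, Mul(186, Add(1, -1674)))) = Add(-92598, Mul(-1, Mul(186, -1673))) = Add(-92598, Mul(-1, -311178)) = Add(-92598, 311178) = 218580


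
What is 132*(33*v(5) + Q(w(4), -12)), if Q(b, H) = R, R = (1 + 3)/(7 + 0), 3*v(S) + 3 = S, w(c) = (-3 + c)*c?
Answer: 20856/7 ≈ 2979.4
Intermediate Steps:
w(c) = c*(-3 + c)
v(S) = -1 + S/3
R = 4/7 ≈ 0.57143
Q(b, H) = 4/7
132*(33*v(5) + Q(w(4), -12)) = 132*(33*(-1 + (⅓)*5) + 4/7) = 132*(33*(-1 + 5/3) + 4/7) = 132*(33*(⅔) + 4/7) = 132*(22 + 4/7) = 132*(158/7) = 20856/7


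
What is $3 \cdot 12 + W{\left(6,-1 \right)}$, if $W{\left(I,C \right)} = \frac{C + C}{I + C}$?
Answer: $\frac{178}{5} \approx 35.6$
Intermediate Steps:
$W{\left(I,C \right)} = \frac{2 C}{C + I}$
$3 \cdot 12 + W{\left(6,-1 \right)} = 3 \cdot 12 + 2 \left(-1\right) \frac{1}{-1 + 6} = 36 + 2 \left(-1\right) \frac{1}{5} = 36 - \frac{2}{5} = \frac{178}{5}$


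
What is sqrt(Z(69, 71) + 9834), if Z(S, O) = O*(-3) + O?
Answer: 2*sqrt(2423) ≈ 98.448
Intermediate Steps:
Z(S, O) = -2*O (Z(S, O) = -3*O + O = -2*O)
sqrt(Z(69, 71) + 9834) = sqrt(-2*71 + 9834) = sqrt(-142 + 9834) = sqrt(9692) = 2*sqrt(2423)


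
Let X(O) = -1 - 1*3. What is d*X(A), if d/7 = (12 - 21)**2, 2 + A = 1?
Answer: -2268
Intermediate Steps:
A = -1 (A = -2 + 1 = -1)
X(O) = -4 (X(O) = -1 - 3 = -4)
d = 567 (d = 7*(12 - 21)**2 = 7*(-9)**2 = 7*81 = 567)
d*X(A) = 567*(-4) = -2268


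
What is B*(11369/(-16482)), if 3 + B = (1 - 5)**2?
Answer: -147797/16482 ≈ -8.9672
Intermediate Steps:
B = 13 (B = -3 + (1 - 5)**2 = -3 + (-4)**2 = -3 + 16 = 13)
B*(11369/(-16482)) = 13*(11369/(-16482)) = 13*(11369*(-1/16482)) = 13*(-11369/16482) = -147797/16482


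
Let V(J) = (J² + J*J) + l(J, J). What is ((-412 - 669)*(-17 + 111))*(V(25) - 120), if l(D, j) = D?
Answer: -117364170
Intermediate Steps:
V(J) = J + 2*J² (V(J) = (J² + J*J) + J = (J² + J²) + J = 2*J² + J = J + 2*J²)
((-412 - 669)*(-17 + 111))*(V(25) - 120) = ((-412 - 669)*(-17 + 111))*(25*(1 + 2*25) - 120) = (-1081*94)*(25*(1 + 50) - 120) = -101614*(25*51 - 120) = -101614*(1275 - 120) = -101614*1155 = -117364170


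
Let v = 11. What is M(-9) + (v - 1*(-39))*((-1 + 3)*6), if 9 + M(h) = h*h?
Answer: 672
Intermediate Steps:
M(h) = -9 + h² (M(h) = -9 + h*h = -9 + h²)
M(-9) + (v - 1*(-39))*((-1 + 3)*6) = (-9 + (-9)²) + (11 - 1*(-39))*((-1 + 3)*6) = (-9 + 81) + (11 + 39)*(2*6) = 72 + 50*12 = 72 + 600 = 672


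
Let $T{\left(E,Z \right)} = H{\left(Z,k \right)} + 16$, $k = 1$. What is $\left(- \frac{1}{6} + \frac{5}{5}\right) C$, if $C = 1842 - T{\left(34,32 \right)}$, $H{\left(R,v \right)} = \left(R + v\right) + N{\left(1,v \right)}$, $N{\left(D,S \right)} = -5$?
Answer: $\frac{4495}{3} \approx 1498.3$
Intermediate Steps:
$H{\left(R,v \right)} = -5 + R + v$ ($H{\left(R,v \right)} = \left(R + v\right) - 5 = -5 + R + v$)
$T{\left(E,Z \right)} = 12 + Z$ ($T{\left(E,Z \right)} = \left(-5 + Z + 1\right) + 16 = \left(-4 + Z\right) + 16 = 12 + Z$)
$C = 1798$ ($C = 1842 - \left(12 + 32\right) = 1842 - 44 = 1798$)
$\left(- \frac{1}{6} + \frac{5}{5}\right) C = \left(- \frac{1}{6} + \frac{5}{5}\right) 1798 = \left(\left(-1\right) \frac{1}{6} + 5 \cdot \frac{1}{5}\right) 1798 = \left(- \frac{1}{6} + 1\right) 1798 = \frac{5}{6} \cdot 1798 = \frac{4495}{3}$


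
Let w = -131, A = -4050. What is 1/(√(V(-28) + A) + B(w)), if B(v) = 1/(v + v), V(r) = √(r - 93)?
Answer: -1/(1/262 - √(-4050 + 11*I)) ≈ 2.0397e-5 - 0.015713*I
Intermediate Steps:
V(r) = √(-93 + r)
B(v) = 1/(2*v)
1/(√(V(-28) + A) + B(w)) = 1/(√(√(-93 - 28) - 4050) + (½)/(-131)) = 1/(√(√(-121) - 4050) + (½)*(-1/131)) = 1/(√(11*I - 4050) - 1/262) = 1/(√(-4050 + 11*I) - 1/262) = 1/(-1/262 + √(-4050 + 11*I))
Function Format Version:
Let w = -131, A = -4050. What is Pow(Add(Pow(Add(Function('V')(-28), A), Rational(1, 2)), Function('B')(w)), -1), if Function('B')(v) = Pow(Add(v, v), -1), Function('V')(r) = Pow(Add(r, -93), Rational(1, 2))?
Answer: Mul(-1, Pow(Add(Rational(1, 262), Mul(-1, Pow(Add(-4050, Mul(11, I)), Rational(1, 2)))), -1)) ≈ Add(2.0397e-5, Mul(-0.015713, I))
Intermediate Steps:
Function('V')(r) = Pow(Add(-93, r), Rational(1, 2))
Function('B')(v) = Mul(Rational(1, 2), Pow(v, -1)) (Function('B')(v) = Pow(Mul(2, v), -1) = Mul(Rational(1, 2), Pow(v, -1)))
Pow(Add(Pow(Add(Function('V')(-28), A), Rational(1, 2)), Function('B')(w)), -1) = Pow(Add(Pow(Add(Pow(Add(-93, -28), Rational(1, 2)), -4050), Rational(1, 2)), Mul(Rational(1, 2), Pow(-131, -1))), -1) = Pow(Add(Pow(Add(Pow(-121, Rational(1, 2)), -4050), Rational(1, 2)), Mul(Rational(1, 2), Rational(-1, 131))), -1) = Pow(Add(Pow(Add(Mul(11, I), -4050), Rational(1, 2)), Rational(-1, 262)), -1) = Pow(Add(Pow(Add(-4050, Mul(11, I)), Rational(1, 2)), Rational(-1, 262)), -1) = Pow(Add(Rational(-1, 262), Pow(Add(-4050, Mul(11, I)), Rational(1, 2))), -1)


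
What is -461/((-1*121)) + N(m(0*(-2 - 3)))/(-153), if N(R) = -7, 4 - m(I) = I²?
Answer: 71380/18513 ≈ 3.8557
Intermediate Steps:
m(I) = 4 - I²
-461/((-1*121)) + N(m(0*(-2 - 3)))/(-153) = -461/((-1*121)) - 7/(-153) = -461/(-121) - 7*(-1/153) = -461*(-1/121) + 7/153 = 461/121 + 7/153 = 71380/18513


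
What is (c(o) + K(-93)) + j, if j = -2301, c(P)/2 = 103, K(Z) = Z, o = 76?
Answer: -2188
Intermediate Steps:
c(P) = 206 (c(P) = 2*103 = 206)
(c(o) + K(-93)) + j = (206 - 93) - 2301 = 113 - 2301 = -2188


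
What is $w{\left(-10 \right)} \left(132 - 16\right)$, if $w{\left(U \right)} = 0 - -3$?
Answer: $348$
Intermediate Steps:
$w{\left(U \right)} = 3$ ($w{\left(U \right)} = 0 + 3 = 3$)
$w{\left(-10 \right)} \left(132 - 16\right) = 3 \left(132 - 16\right) = 3 \cdot 116 = 348$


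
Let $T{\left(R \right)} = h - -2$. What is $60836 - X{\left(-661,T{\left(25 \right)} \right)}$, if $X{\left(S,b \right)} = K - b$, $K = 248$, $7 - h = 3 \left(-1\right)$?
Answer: $60600$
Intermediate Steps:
$h = 10$ ($h = 7 - 3 \left(-1\right) = 7 - -3 = 7 + 3 = 10$)
$T{\left(R \right)} = 12$ ($T{\left(R \right)} = 10 - -2 = 10 + 2 = 12$)
$X{\left(S,b \right)} = 248 - b$
$60836 - X{\left(-661,T{\left(25 \right)} \right)} = 60836 - \left(248 - 12\right) = 60836 - 236 = 60600$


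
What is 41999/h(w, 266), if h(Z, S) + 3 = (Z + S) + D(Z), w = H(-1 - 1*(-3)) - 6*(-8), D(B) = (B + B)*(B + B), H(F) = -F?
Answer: 41999/8773 ≈ 4.7873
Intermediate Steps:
D(B) = 4*B**2 (D(B) = (2*B)*(2*B) = 4*B**2)
w = 46 (w = -(-1 - 1*(-3)) - 6*(-8) = -(-1 + 3) + 48 = -1*2 + 48 = -2 + 48 = 46)
h(Z, S) = -3 + S + Z + 4*Z**2 (h(Z, S) = -3 + ((Z + S) + 4*Z**2) = -3 + ((S + Z) + 4*Z**2) = -3 + (S + Z + 4*Z**2) = -3 + S + Z + 4*Z**2)
41999/h(w, 266) = 41999/(-3 + 266 + 46 + 4*46**2) = 41999/(-3 + 266 + 46 + 4*2116) = 41999/(-3 + 266 + 46 + 8464) = 41999/8773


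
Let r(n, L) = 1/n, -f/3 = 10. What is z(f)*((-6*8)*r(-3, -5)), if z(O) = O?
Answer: -480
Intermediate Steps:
f = -30 (f = -3*10 = -30)
z(f)*((-6*8)*r(-3, -5)) = -30*(-6*8)/(-3) = -(-1440)*(-1)/3 = -30*16 = -480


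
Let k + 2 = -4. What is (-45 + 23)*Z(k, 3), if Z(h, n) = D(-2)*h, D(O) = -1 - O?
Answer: 132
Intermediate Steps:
k = -6 (k = -2 - 4 = -6)
Z(h, n) = h (Z(h, n) = (-1 - 1*(-2))*h = (-1 + 2)*h = 1*h = h)
(-45 + 23)*Z(k, 3) = (-45 + 23)*(-6) = -22*(-6) = 132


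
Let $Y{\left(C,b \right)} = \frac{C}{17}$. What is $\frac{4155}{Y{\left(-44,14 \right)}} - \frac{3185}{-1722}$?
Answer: $- \frac{8678095}{5412} \approx -1603.5$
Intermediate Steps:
$Y{\left(C,b \right)} = \frac{C}{17}$ ($Y{\left(C,b \right)} = C \frac{1}{17} = \frac{C}{17}$)
$\frac{4155}{Y{\left(-44,14 \right)}} - \frac{3185}{-1722} = \frac{4155}{\frac{1}{17} \left(-44\right)} - \frac{3185}{-1722} = \frac{4155}{- \frac{44}{17}} - - \frac{455}{246} = 4155 \left(- \frac{17}{44}\right) + \frac{455}{246} = - \frac{70635}{44} + \frac{455}{246} = - \frac{8678095}{5412}$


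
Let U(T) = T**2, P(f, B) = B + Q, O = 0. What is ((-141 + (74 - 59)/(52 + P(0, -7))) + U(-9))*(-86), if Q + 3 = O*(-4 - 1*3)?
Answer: 35905/7 ≈ 5129.3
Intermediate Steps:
Q = -3 (Q = -3 + 0*(-4 - 1*3) = -3 + 0*(-4 - 3) = -3 + 0*(-7) = -3 + 0 = -3)
P(f, B) = -3 + B (P(f, B) = B - 3 = -3 + B)
((-141 + (74 - 59)/(52 + P(0, -7))) + U(-9))*(-86) = ((-141 + (74 - 59)/(52 + (-3 - 7))) + (-9)**2)*(-86) = ((-141 + 15/(52 - 10)) + 81)*(-86) = ((-141 + 15/42) + 81)*(-86) = ((-141 + 15*(1/42)) + 81)*(-86) = ((-141 + 5/14) + 81)*(-86) = (-1969/14 + 81)*(-86) = -835/14*(-86) = 35905/7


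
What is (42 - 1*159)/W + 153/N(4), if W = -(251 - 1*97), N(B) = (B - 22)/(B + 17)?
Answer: -13686/77 ≈ -177.74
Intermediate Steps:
N(B) = (-22 + B)/(17 + B)
W = -154 (W = -(251 - 97) = -1*154 = -154)
(42 - 1*159)/W + 153/N(4) = (42 - 1*159)/(-154) + 153/(((-22 + 4)/(17 + 4))) = (42 - 159)*(-1/154) + 153/((-18/21)) = -117*(-1/154) + 153/(((1/21)*(-18))) = 117/154 + 153/(-6/7) = 117/154 + 153*(-7/6) = 117/154 - 357/2 = -13686/77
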